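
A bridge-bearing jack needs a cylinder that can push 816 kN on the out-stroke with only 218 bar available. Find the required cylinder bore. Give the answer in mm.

Extension force acts on the full piston face: F = P × (π/4)D².
D = √(4F / (πP)) = √(4 × 816 kN / (π × 218 bar))

D ≈ 218 mm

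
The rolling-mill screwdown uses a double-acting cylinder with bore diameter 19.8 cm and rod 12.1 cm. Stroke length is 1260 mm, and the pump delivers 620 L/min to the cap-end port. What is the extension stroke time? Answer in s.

Cap-side area A_cap = π/4 × (19.8 cm)² = 307.9 cm^2
Swept volume V = A × L; t = V / Q = A·L / Q

t ≈ 3.75 s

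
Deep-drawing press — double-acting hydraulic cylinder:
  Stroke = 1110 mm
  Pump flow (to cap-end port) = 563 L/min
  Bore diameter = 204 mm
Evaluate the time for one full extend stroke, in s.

t ≈ 3.87 s

Cap-side area A_cap = π/4 × (204 mm)² = 32690 mm^2
Swept volume V = A × L; t = V / Q = A·L / Q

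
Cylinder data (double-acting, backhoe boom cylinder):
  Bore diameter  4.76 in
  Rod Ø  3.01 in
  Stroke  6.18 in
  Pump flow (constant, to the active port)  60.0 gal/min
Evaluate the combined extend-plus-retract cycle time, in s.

Cap-side area A_cap = π/4 × (4.76 in)² = 17.80 in^2
Rod-side annular area A_ann = π/4 × (4.76² − 3.01²) = 10.68 in^2
t_ext = A_cap·L/Q = 0.4761 s
t_ret = A_ann·L/Q = 0.2857 s
t_cycle = t_ext + t_ret

t ≈ 0.762 s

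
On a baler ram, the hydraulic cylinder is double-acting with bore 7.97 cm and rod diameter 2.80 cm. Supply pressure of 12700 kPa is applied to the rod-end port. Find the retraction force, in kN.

Rod-side annular area A_ann = π/4 × (7.97² − 2.80²) = 43.73 cm^2
On retraction the pressure acts on the annular area (bore minus rod).
F = P × A_ann

F ≈ 55.5 kN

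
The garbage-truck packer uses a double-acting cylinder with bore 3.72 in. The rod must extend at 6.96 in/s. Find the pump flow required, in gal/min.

Q ≈ 19.6 gal/min

Cap-side area A_cap = π/4 × (3.72 in)² = 10.87 in^2
Q = A × v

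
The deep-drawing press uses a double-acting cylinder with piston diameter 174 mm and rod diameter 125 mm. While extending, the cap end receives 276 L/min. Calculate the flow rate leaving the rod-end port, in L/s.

Cap-side area A_cap = π/4 × (174 mm)² = 23780 mm^2
Rod-side annular area A_ann = π/4 × (174² − 125²) = 11510 mm^2
Piston speed v = Q_in/A_cap; rod-end outflow Q_out = v × A_ann = Q_in × A_ann/A_cap.

Q_out ≈ 2.23 L/s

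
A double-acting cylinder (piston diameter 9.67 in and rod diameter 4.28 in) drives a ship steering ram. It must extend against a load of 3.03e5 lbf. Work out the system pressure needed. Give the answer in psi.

P ≈ 4130 psi

Cap-side area A_cap = π/4 × (9.67 in)² = 73.44 in^2
P = F / A = 3.03e5 lbf / A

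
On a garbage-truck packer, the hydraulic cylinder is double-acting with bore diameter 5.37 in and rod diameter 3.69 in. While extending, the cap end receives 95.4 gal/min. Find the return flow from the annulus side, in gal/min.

Q_out ≈ 50.4 gal/min

Cap-side area A_cap = π/4 × (5.37 in)² = 22.65 in^2
Rod-side annular area A_ann = π/4 × (5.37² − 3.69²) = 11.95 in^2
Piston speed v = Q_in/A_cap; rod-end outflow Q_out = v × A_ann = Q_in × A_ann/A_cap.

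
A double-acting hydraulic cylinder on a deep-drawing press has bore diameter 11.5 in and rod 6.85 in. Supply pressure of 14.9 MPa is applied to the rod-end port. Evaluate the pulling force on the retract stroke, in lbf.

Rod-side annular area A_ann = π/4 × (11.5² − 6.85²) = 67.02 in^2
On retraction the pressure acts on the annular area (bore minus rod).
F = P × A_ann

F ≈ 1.45e5 lbf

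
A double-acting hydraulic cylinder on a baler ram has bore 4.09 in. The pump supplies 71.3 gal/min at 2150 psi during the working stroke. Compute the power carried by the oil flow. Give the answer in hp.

W ≈ 89.4 hp

Hydraulic power = P × Q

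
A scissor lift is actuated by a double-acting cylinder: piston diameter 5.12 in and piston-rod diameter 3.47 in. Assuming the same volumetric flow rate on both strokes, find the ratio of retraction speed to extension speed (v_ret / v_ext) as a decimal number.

Cap-side area A_cap = π/4 × (5.12 in)² = 20.59 in^2
Rod-side annular area A_ann = π/4 × (5.12² − 3.47²) = 11.13 in^2
For equal Q, v ∝ 1/A, so v_ret/v_ext = A_cap/A_ann.

v_ret/v_ext ≈ 1.85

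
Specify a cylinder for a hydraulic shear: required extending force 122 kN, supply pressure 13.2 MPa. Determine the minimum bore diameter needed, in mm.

D ≈ 108 mm

Extension force acts on the full piston face: F = P × (π/4)D².
D = √(4F / (πP)) = √(4 × 122 kN / (π × 13.2 MPa))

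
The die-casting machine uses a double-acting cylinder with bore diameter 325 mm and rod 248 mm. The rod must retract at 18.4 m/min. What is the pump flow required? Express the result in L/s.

Q ≈ 10.6 L/s

Rod-side annular area A_ann = π/4 × (325² − 248²) = 34650 mm^2
Q = A × v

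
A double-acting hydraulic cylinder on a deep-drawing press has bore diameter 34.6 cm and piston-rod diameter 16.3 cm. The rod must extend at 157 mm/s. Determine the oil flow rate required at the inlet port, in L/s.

Q ≈ 14.8 L/s

Cap-side area A_cap = π/4 × (34.6 cm)² = 940.2 cm^2
Q = A × v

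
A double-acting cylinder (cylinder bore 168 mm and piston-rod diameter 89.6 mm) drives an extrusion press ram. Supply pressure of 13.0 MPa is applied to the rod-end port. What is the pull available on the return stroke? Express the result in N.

Rod-side annular area A_ann = π/4 × (168² − 89.6²) = 15860 mm^2
On retraction the pressure acts on the annular area (bore minus rod).
F = P × A_ann

F ≈ 2.06e5 N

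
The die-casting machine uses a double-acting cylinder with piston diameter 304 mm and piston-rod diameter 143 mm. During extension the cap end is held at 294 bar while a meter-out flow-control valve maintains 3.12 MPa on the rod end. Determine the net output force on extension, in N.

Cap-side area A_cap = π/4 × (304 mm)² = 72580 mm^2
Rod-side annular area A_ann = π/4 × (304² − 143²) = 56520 mm^2
Net thrust = P_cap·A_cap − P_rod·A_ann = 2.134e6 N − 1.764e5 N

F ≈ 1.96e6 N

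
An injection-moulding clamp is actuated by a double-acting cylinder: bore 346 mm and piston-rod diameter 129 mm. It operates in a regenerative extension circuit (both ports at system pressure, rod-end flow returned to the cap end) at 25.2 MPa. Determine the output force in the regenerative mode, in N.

F ≈ 3.29e5 N

With equal pressure on both faces, forces on the annular region cancel; the net push is pressure × rod cross-section.
Rod cross-section A_rod = π/4 × (129 mm)² = 13070 mm^2
F = P × A_rod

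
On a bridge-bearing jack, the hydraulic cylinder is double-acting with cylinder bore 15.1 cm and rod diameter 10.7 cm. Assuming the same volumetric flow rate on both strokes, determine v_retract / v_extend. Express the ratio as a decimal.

Cap-side area A_cap = π/4 × (15.1 cm)² = 179.1 cm^2
Rod-side annular area A_ann = π/4 × (15.1² − 10.7²) = 89.16 cm^2
For equal Q, v ∝ 1/A, so v_ret/v_ext = A_cap/A_ann.

v_ret/v_ext ≈ 2.01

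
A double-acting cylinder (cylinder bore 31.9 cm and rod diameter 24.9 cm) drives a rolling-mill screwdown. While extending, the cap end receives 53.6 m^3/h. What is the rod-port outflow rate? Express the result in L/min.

Cap-side area A_cap = π/4 × (31.9 cm)² = 799.2 cm^2
Rod-side annular area A_ann = π/4 × (31.9² − 24.9²) = 312.3 cm^2
Piston speed v = Q_in/A_cap; rod-end outflow Q_out = v × A_ann = Q_in × A_ann/A_cap.

Q_out ≈ 349 L/min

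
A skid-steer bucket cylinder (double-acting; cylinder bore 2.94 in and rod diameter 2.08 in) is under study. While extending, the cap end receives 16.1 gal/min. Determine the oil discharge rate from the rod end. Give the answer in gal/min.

Q_out ≈ 8.04 gal/min

Cap-side area A_cap = π/4 × (2.94 in)² = 6.789 in^2
Rod-side annular area A_ann = π/4 × (2.94² − 2.08²) = 3.391 in^2
Piston speed v = Q_in/A_cap; rod-end outflow Q_out = v × A_ann = Q_in × A_ann/A_cap.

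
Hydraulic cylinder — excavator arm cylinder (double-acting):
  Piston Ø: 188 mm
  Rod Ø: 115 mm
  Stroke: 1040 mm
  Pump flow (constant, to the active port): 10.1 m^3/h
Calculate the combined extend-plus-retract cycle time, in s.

Cap-side area A_cap = π/4 × (188 mm)² = 27760 mm^2
Rod-side annular area A_ann = π/4 × (188² − 115²) = 17370 mm^2
t_ext = A_cap·L/Q = 10.29 s
t_ret = A_ann·L/Q = 6.440 s
t_cycle = t_ext + t_ret

t ≈ 16.7 s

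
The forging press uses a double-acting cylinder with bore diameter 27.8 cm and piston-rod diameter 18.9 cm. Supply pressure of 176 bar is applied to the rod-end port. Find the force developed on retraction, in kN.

Rod-side annular area A_ann = π/4 × (27.8² − 18.9²) = 326.4 cm^2
On retraction the pressure acts on the annular area (bore minus rod).
F = P × A_ann

F ≈ 575 kN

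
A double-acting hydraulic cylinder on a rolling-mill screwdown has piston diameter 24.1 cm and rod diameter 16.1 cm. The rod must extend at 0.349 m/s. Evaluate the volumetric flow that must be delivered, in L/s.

Q ≈ 15.9 L/s

Cap-side area A_cap = π/4 × (24.1 cm)² = 456.2 cm^2
Q = A × v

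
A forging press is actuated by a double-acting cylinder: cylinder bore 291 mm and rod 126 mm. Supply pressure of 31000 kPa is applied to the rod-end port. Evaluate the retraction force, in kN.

F ≈ 1680 kN

Rod-side annular area A_ann = π/4 × (291² − 126²) = 54040 mm^2
On retraction the pressure acts on the annular area (bore minus rod).
F = P × A_ann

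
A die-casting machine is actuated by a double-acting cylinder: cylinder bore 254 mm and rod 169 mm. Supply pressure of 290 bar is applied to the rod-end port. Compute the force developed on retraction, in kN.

F ≈ 819 kN

Rod-side annular area A_ann = π/4 × (254² − 169²) = 28240 mm^2
On retraction the pressure acts on the annular area (bore minus rod).
F = P × A_ann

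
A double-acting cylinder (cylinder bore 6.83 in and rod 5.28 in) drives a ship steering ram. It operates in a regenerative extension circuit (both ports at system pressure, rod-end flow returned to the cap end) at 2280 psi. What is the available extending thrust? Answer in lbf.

With equal pressure on both faces, forces on the annular region cancel; the net push is pressure × rod cross-section.
Rod cross-section A_rod = π/4 × (5.28 in)² = 21.90 in^2
F = P × A_rod

F ≈ 49900 lbf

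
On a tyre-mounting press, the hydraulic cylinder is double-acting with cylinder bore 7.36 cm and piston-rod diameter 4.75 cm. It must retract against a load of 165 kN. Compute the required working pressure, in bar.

P ≈ 665 bar

Rod-side annular area A_ann = π/4 × (7.36² − 4.75²) = 24.82 cm^2
Retraction: pressure acts on the annular area.
P = F / A = 165 kN / A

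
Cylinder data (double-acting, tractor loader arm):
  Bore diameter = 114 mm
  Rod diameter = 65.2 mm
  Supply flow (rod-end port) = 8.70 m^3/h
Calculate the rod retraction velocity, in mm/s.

Rod-side annular area A_ann = π/4 × (114² − 65.2²) = 6868 mm^2
Flow into the rod-end port fills the annular volume.
v = Q / A

v ≈ 352 mm/s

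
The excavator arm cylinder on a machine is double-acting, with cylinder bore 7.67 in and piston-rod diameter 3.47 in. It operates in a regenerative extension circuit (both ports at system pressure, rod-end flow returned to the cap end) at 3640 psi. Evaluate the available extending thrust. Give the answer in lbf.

With equal pressure on both faces, forces on the annular region cancel; the net push is pressure × rod cross-section.
Rod cross-section A_rod = π/4 × (3.47 in)² = 9.457 in^2
F = P × A_rod

F ≈ 34400 lbf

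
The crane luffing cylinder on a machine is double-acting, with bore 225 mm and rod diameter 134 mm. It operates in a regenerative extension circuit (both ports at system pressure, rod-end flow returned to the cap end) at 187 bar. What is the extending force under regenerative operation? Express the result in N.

With equal pressure on both faces, forces on the annular region cancel; the net push is pressure × rod cross-section.
Rod cross-section A_rod = π/4 × (134 mm)² = 14100 mm^2
F = P × A_rod

F ≈ 2.64e5 N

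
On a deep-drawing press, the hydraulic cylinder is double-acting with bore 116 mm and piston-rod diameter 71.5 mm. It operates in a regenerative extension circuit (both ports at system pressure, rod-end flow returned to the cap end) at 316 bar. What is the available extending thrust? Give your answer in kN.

F ≈ 127 kN

With equal pressure on both faces, forces on the annular region cancel; the net push is pressure × rod cross-section.
Rod cross-section A_rod = π/4 × (71.5 mm)² = 4015 mm^2
F = P × A_rod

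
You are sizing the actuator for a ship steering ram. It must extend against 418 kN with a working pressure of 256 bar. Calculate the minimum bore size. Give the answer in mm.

D ≈ 144 mm

Extension force acts on the full piston face: F = P × (π/4)D².
D = √(4F / (πP)) = √(4 × 418 kN / (π × 256 bar))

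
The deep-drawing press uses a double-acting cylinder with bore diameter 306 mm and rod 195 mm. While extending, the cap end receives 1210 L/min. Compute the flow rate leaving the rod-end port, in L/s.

Cap-side area A_cap = π/4 × (306 mm)² = 73540 mm^2
Rod-side annular area A_ann = π/4 × (306² − 195²) = 43680 mm^2
Piston speed v = Q_in/A_cap; rod-end outflow Q_out = v × A_ann = Q_in × A_ann/A_cap.

Q_out ≈ 12.0 L/s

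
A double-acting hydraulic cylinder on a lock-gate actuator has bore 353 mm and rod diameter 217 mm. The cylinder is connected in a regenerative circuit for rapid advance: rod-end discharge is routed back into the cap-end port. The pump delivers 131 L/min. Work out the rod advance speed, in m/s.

In regeneration the rod-end outflow joins the pump flow into the cap end, so the net volume the pump must supply per unit advance equals the rod cross-section area.
Rod cross-section A_rod = π/4 × (217 mm)² = 36980 mm^2
v = Q_pump / A_rod

v ≈ 0.0590 m/s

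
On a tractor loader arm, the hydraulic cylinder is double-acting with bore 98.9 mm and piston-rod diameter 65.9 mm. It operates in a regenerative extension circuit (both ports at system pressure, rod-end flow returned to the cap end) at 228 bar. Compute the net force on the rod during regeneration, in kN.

With equal pressure on both faces, forces on the annular region cancel; the net push is pressure × rod cross-section.
Rod cross-section A_rod = π/4 × (65.9 mm)² = 3411 mm^2
F = P × A_rod

F ≈ 77.8 kN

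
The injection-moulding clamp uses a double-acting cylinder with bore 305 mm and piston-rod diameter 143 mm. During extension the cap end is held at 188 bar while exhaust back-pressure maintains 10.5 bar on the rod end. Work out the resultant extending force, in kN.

Cap-side area A_cap = π/4 × (305 mm)² = 73060 mm^2
Rod-side annular area A_ann = π/4 × (305² − 143²) = 57000 mm^2
Net thrust = P_cap·A_cap − P_rod·A_ann = 1374 kN − 59.85 kN

F ≈ 1310 kN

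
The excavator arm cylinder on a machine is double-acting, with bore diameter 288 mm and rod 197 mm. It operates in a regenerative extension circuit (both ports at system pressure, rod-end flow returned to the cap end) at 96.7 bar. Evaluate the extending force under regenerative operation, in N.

F ≈ 2.95e5 N

With equal pressure on both faces, forces on the annular region cancel; the net push is pressure × rod cross-section.
Rod cross-section A_rod = π/4 × (197 mm)² = 30480 mm^2
F = P × A_rod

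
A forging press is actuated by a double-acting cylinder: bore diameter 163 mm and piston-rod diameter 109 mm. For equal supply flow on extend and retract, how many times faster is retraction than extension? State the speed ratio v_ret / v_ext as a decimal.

Cap-side area A_cap = π/4 × (163 mm)² = 20870 mm^2
Rod-side annular area A_ann = π/4 × (163² − 109²) = 11540 mm^2
For equal Q, v ∝ 1/A, so v_ret/v_ext = A_cap/A_ann.

v_ret/v_ext ≈ 1.81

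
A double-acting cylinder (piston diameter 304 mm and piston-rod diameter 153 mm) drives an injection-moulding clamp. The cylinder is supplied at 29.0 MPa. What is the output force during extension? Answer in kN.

F ≈ 2100 kN

Cap-side area A_cap = π/4 × (304 mm)² = 72580 mm^2
F = P × A_cap = 29.0 MPa × A_cap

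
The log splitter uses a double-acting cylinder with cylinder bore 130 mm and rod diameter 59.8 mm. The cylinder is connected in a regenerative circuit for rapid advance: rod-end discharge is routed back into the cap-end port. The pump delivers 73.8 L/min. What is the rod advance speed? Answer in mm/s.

v ≈ 438 mm/s

In regeneration the rod-end outflow joins the pump flow into the cap end, so the net volume the pump must supply per unit advance equals the rod cross-section area.
Rod cross-section A_rod = π/4 × (59.8 mm)² = 2809 mm^2
v = Q_pump / A_rod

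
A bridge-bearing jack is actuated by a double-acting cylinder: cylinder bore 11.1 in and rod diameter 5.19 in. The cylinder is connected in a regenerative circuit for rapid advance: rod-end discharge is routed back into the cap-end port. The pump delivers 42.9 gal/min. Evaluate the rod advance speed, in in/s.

v ≈ 7.81 in/s

In regeneration the rod-end outflow joins the pump flow into the cap end, so the net volume the pump must supply per unit advance equals the rod cross-section area.
Rod cross-section A_rod = π/4 × (5.19 in)² = 21.16 in^2
v = Q_pump / A_rod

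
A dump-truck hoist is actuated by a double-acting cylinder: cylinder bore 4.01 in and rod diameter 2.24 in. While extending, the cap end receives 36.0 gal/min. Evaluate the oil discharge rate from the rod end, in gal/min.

Q_out ≈ 24.8 gal/min

Cap-side area A_cap = π/4 × (4.01 in)² = 12.63 in^2
Rod-side annular area A_ann = π/4 × (4.01² − 2.24²) = 8.688 in^2
Piston speed v = Q_in/A_cap; rod-end outflow Q_out = v × A_ann = Q_in × A_ann/A_cap.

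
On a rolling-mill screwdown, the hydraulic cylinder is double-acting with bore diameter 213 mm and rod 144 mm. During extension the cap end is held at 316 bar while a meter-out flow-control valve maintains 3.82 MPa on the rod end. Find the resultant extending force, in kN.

Cap-side area A_cap = π/4 × (213 mm)² = 35630 mm^2
Rod-side annular area A_ann = π/4 × (213² − 144²) = 19350 mm^2
Net thrust = P_cap·A_cap − P_rod·A_ann = 1126 kN − 73.90 kN

F ≈ 1050 kN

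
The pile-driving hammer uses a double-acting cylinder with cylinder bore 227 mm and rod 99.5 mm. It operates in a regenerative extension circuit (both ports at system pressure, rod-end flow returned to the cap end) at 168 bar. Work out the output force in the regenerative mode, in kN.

With equal pressure on both faces, forces on the annular region cancel; the net push is pressure × rod cross-section.
Rod cross-section A_rod = π/4 × (99.5 mm)² = 7776 mm^2
F = P × A_rod

F ≈ 131 kN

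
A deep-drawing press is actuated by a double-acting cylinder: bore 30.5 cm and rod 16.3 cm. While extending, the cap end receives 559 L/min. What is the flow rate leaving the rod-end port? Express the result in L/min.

Q_out ≈ 399 L/min

Cap-side area A_cap = π/4 × (30.5 cm)² = 730.6 cm^2
Rod-side annular area A_ann = π/4 × (30.5² − 16.3²) = 521.9 cm^2
Piston speed v = Q_in/A_cap; rod-end outflow Q_out = v × A_ann = Q_in × A_ann/A_cap.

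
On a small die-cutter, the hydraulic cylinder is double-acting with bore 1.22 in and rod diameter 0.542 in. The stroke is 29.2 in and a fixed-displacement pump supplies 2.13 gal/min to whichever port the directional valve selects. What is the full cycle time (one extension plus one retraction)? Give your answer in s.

t ≈ 7.50 s

Cap-side area A_cap = π/4 × (1.22 in)² = 1.169 in^2
Rod-side annular area A_ann = π/4 × (1.22² − 0.542²) = 0.9383 in^2
t_ext = A_cap·L/Q = 4.162 s
t_ret = A_ann·L/Q = 3.341 s
t_cycle = t_ext + t_ret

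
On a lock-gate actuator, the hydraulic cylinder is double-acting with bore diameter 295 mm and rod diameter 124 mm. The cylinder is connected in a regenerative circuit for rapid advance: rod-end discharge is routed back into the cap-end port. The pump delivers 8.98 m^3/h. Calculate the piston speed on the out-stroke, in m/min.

In regeneration the rod-end outflow joins the pump flow into the cap end, so the net volume the pump must supply per unit advance equals the rod cross-section area.
Rod cross-section A_rod = π/4 × (124 mm)² = 12080 mm^2
v = Q_pump / A_rod

v ≈ 12.4 m/min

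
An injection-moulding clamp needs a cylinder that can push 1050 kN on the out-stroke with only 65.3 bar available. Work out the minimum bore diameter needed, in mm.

D ≈ 452 mm

Extension force acts on the full piston face: F = P × (π/4)D².
D = √(4F / (πP)) = √(4 × 1050 kN / (π × 65.3 bar))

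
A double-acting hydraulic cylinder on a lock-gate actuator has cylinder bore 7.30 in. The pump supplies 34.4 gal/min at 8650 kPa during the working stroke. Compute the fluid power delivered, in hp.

W ≈ 25.2 hp

Hydraulic power = P × Q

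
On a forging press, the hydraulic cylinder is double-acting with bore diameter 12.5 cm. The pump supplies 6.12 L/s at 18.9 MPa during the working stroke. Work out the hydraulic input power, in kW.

W ≈ 116 kW

Hydraulic power = P × Q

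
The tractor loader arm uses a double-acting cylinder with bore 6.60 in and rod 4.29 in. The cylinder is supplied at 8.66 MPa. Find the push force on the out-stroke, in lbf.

F ≈ 43000 lbf

Cap-side area A_cap = π/4 × (6.60 in)² = 34.21 in^2
F = P × A_cap = 8.66 MPa × A_cap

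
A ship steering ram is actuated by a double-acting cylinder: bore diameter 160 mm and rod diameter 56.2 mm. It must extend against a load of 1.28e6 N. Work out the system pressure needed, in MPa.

Cap-side area A_cap = π/4 × (160 mm)² = 20110 mm^2
P = F / A = 1.28e6 N / A

P ≈ 63.7 MPa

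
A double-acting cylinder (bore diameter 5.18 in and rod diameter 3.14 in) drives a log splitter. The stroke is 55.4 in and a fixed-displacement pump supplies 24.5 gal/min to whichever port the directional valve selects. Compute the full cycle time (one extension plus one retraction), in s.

t ≈ 20.2 s

Cap-side area A_cap = π/4 × (5.18 in)² = 21.07 in^2
Rod-side annular area A_ann = π/4 × (5.18² − 3.14²) = 13.33 in^2
t_ext = A_cap·L/Q = 12.38 s
t_ret = A_ann·L/Q = 7.829 s
t_cycle = t_ext + t_ret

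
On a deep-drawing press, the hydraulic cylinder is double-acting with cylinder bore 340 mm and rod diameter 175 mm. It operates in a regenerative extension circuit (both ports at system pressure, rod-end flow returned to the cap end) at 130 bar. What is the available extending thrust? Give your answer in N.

With equal pressure on both faces, forces on the annular region cancel; the net push is pressure × rod cross-section.
Rod cross-section A_rod = π/4 × (175 mm)² = 24050 mm^2
F = P × A_rod

F ≈ 3.13e5 N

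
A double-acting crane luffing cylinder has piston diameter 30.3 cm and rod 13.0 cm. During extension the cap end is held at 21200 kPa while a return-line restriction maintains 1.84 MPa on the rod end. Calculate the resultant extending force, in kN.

Cap-side area A_cap = π/4 × (30.3 cm)² = 721.1 cm^2
Rod-side annular area A_ann = π/4 × (30.3² − 13.0²) = 588.3 cm^2
Net thrust = P_cap·A_cap − P_rod·A_ann = 1529 kN − 108.3 kN

F ≈ 1420 kN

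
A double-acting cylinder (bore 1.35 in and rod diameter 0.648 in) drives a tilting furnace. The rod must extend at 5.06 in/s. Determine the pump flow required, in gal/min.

Q ≈ 1.88 gal/min

Cap-side area A_cap = π/4 × (1.35 in)² = 1.431 in^2
Q = A × v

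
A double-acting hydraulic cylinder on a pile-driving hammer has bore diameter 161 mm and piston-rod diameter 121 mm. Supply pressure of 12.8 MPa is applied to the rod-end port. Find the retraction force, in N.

F ≈ 1.13e5 N

Rod-side annular area A_ann = π/4 × (161² − 121²) = 8859 mm^2
On retraction the pressure acts on the annular area (bore minus rod).
F = P × A_ann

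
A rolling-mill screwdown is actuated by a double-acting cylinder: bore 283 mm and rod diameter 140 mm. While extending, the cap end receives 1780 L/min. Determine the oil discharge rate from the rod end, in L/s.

Cap-side area A_cap = π/4 × (283 mm)² = 62900 mm^2
Rod-side annular area A_ann = π/4 × (283² − 140²) = 47510 mm^2
Piston speed v = Q_in/A_cap; rod-end outflow Q_out = v × A_ann = Q_in × A_ann/A_cap.

Q_out ≈ 22.4 L/s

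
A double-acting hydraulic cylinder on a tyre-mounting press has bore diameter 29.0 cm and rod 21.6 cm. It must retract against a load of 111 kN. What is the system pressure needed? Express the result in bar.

P ≈ 37.7 bar

Rod-side annular area A_ann = π/4 × (29.0² − 21.6²) = 294.1 cm^2
Retraction: pressure acts on the annular area.
P = F / A = 111 kN / A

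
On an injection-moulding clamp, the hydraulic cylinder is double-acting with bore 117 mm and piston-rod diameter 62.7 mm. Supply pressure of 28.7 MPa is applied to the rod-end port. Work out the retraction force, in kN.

Rod-side annular area A_ann = π/4 × (117² − 62.7²) = 7664 mm^2
On retraction the pressure acts on the annular area (bore minus rod).
F = P × A_ann

F ≈ 220 kN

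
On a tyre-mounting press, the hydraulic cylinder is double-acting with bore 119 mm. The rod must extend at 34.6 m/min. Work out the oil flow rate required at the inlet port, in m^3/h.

Cap-side area A_cap = π/4 × (119 mm)² = 11120 mm^2
Q = A × v

Q ≈ 23.1 m^3/h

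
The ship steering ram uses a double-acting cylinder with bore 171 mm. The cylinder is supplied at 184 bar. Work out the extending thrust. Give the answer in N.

Cap-side area A_cap = π/4 × (171 mm)² = 22970 mm^2
F = P × A_cap = 184 bar × A_cap

F ≈ 4.23e5 N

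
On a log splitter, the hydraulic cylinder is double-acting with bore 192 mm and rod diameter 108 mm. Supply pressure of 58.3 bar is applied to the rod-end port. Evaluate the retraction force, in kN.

F ≈ 115 kN

Rod-side annular area A_ann = π/4 × (192² − 108²) = 19790 mm^2
On retraction the pressure acts on the annular area (bore minus rod).
F = P × A_ann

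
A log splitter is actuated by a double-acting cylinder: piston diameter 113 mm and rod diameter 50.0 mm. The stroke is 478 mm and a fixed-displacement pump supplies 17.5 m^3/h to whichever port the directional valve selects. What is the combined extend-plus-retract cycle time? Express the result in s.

t ≈ 1.78 s

Cap-side area A_cap = π/4 × (113 mm)² = 10030 mm^2
Rod-side annular area A_ann = π/4 × (113² − 50.0²) = 8065 mm^2
t_ext = A_cap·L/Q = 0.9861 s
t_ret = A_ann·L/Q = 0.7931 s
t_cycle = t_ext + t_ret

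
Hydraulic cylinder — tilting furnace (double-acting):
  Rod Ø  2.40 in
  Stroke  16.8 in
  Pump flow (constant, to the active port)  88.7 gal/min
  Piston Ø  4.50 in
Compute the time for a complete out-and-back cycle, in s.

Cap-side area A_cap = π/4 × (4.50 in)² = 15.90 in^2
Rod-side annular area A_ann = π/4 × (4.50² − 2.40²) = 11.38 in^2
t_ext = A_cap·L/Q = 0.7824 s
t_ret = A_ann·L/Q = 0.5599 s
t_cycle = t_ext + t_ret

t ≈ 1.34 s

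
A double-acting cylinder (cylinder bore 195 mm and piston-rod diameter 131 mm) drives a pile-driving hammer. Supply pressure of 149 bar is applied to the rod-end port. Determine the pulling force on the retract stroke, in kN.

F ≈ 244 kN

Rod-side annular area A_ann = π/4 × (195² − 131²) = 16390 mm^2
On retraction the pressure acts on the annular area (bore minus rod).
F = P × A_ann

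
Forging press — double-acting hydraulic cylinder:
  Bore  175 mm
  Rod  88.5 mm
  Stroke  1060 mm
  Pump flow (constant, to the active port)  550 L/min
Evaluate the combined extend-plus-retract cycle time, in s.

t ≈ 4.85 s

Cap-side area A_cap = π/4 × (175 mm)² = 24050 mm^2
Rod-side annular area A_ann = π/4 × (175² − 88.5²) = 17900 mm^2
t_ext = A_cap·L/Q = 2.781 s
t_ret = A_ann·L/Q = 2.070 s
t_cycle = t_ext + t_ret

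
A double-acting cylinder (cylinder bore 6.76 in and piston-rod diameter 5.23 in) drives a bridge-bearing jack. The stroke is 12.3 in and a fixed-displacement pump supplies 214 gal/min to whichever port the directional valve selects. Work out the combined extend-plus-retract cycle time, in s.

t ≈ 0.751 s

Cap-side area A_cap = π/4 × (6.76 in)² = 35.89 in^2
Rod-side annular area A_ann = π/4 × (6.76² − 5.23²) = 14.41 in^2
t_ext = A_cap·L/Q = 0.5358 s
t_ret = A_ann·L/Q = 0.2151 s
t_cycle = t_ext + t_ret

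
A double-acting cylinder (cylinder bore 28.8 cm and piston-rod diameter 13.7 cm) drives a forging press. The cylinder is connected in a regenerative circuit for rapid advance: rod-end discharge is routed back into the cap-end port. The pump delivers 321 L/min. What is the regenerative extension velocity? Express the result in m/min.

In regeneration the rod-end outflow joins the pump flow into the cap end, so the net volume the pump must supply per unit advance equals the rod cross-section area.
Rod cross-section A_rod = π/4 × (13.7 cm)² = 147.4 cm^2
v = Q_pump / A_rod

v ≈ 21.8 m/min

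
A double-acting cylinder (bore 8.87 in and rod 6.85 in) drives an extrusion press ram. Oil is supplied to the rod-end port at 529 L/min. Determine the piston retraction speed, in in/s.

Rod-side annular area A_ann = π/4 × (8.87² − 6.85²) = 24.94 in^2
Flow into the rod-end port fills the annular volume.
v = Q / A

v ≈ 21.6 in/s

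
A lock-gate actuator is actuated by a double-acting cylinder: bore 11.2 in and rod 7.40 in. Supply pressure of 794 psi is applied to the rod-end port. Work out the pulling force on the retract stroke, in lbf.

F ≈ 44100 lbf

Rod-side annular area A_ann = π/4 × (11.2² − 7.40²) = 55.51 in^2
On retraction the pressure acts on the annular area (bore minus rod).
F = P × A_ann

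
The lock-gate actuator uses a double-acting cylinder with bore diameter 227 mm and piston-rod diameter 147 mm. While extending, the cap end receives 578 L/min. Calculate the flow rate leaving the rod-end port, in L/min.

Q_out ≈ 336 L/min

Cap-side area A_cap = π/4 × (227 mm)² = 40470 mm^2
Rod-side annular area A_ann = π/4 × (227² − 147²) = 23500 mm^2
Piston speed v = Q_in/A_cap; rod-end outflow Q_out = v × A_ann = Q_in × A_ann/A_cap.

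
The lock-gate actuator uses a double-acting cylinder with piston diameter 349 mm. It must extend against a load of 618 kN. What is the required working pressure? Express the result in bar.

P ≈ 64.6 bar

Cap-side area A_cap = π/4 × (349 mm)² = 95660 mm^2
P = F / A = 618 kN / A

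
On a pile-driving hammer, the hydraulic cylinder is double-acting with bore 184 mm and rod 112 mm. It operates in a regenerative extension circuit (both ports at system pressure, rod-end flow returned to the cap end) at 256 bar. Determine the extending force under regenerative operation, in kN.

F ≈ 252 kN

With equal pressure on both faces, forces on the annular region cancel; the net push is pressure × rod cross-section.
Rod cross-section A_rod = π/4 × (112 mm)² = 9852 mm^2
F = P × A_rod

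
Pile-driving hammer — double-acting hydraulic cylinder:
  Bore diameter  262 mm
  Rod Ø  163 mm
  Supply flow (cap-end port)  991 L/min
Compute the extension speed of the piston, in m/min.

v ≈ 18.4 m/min

Cap-side area A_cap = π/4 × (262 mm)² = 53910 mm^2
v = Q / A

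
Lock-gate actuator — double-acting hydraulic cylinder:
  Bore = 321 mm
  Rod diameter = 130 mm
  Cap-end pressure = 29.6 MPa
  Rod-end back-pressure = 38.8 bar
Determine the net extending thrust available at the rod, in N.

Cap-side area A_cap = π/4 × (321 mm)² = 80930 mm^2
Rod-side annular area A_ann = π/4 × (321² − 130²) = 67650 mm^2
Net thrust = P_cap·A_cap − P_rod·A_ann = 2.395e6 N − 2.625e5 N

F ≈ 2.13e6 N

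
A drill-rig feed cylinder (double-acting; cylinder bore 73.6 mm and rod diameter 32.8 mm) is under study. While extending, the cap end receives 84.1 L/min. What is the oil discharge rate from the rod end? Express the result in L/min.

Cap-side area A_cap = π/4 × (73.6 mm)² = 4254 mm^2
Rod-side annular area A_ann = π/4 × (73.6² − 32.8²) = 3410 mm^2
Piston speed v = Q_in/A_cap; rod-end outflow Q_out = v × A_ann = Q_in × A_ann/A_cap.

Q_out ≈ 67.4 L/min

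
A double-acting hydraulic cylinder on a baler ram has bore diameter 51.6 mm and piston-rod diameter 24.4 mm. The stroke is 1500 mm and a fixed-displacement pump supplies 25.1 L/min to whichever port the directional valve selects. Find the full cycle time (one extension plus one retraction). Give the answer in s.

Cap-side area A_cap = π/4 × (51.6 mm)² = 2091 mm^2
Rod-side annular area A_ann = π/4 × (51.6² − 24.4²) = 1624 mm^2
t_ext = A_cap·L/Q = 7.498 s
t_ret = A_ann·L/Q = 5.822 s
t_cycle = t_ext + t_ret

t ≈ 13.3 s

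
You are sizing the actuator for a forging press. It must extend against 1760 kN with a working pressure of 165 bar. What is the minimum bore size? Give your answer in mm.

D ≈ 369 mm

Extension force acts on the full piston face: F = P × (π/4)D².
D = √(4F / (πP)) = √(4 × 1760 kN / (π × 165 bar))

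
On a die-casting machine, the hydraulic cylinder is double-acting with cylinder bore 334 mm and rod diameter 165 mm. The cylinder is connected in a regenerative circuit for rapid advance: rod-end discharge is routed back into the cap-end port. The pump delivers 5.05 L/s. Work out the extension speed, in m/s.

v ≈ 0.236 m/s

In regeneration the rod-end outflow joins the pump flow into the cap end, so the net volume the pump must supply per unit advance equals the rod cross-section area.
Rod cross-section A_rod = π/4 × (165 mm)² = 21380 mm^2
v = Q_pump / A_rod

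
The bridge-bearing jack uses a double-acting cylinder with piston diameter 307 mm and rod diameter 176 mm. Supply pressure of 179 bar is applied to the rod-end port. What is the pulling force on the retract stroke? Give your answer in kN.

Rod-side annular area A_ann = π/4 × (307² − 176²) = 49690 mm^2
On retraction the pressure acts on the annular area (bore minus rod).
F = P × A_ann

F ≈ 890 kN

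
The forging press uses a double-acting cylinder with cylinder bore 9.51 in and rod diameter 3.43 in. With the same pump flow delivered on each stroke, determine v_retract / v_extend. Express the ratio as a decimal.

v_ret/v_ext ≈ 1.15

Cap-side area A_cap = π/4 × (9.51 in)² = 71.03 in^2
Rod-side annular area A_ann = π/4 × (9.51² − 3.43²) = 61.79 in^2
For equal Q, v ∝ 1/A, so v_ret/v_ext = A_cap/A_ann.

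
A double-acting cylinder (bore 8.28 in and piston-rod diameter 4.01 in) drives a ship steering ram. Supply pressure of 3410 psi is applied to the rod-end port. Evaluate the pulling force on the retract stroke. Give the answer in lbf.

Rod-side annular area A_ann = π/4 × (8.28² − 4.01²) = 41.22 in^2
On retraction the pressure acts on the annular area (bore minus rod).
F = P × A_ann

F ≈ 1.41e5 lbf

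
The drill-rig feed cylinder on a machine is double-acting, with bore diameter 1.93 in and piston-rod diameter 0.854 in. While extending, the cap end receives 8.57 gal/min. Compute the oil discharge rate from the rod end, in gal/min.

Q_out ≈ 6.89 gal/min

Cap-side area A_cap = π/4 × (1.93 in)² = 2.926 in^2
Rod-side annular area A_ann = π/4 × (1.93² − 0.854²) = 2.353 in^2
Piston speed v = Q_in/A_cap; rod-end outflow Q_out = v × A_ann = Q_in × A_ann/A_cap.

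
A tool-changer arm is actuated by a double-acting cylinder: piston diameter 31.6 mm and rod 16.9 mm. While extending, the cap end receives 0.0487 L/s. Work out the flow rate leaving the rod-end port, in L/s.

Cap-side area A_cap = π/4 × (31.6 mm)² = 784.3 mm^2
Rod-side annular area A_ann = π/4 × (31.6² − 16.9²) = 559.9 mm^2
Piston speed v = Q_in/A_cap; rod-end outflow Q_out = v × A_ann = Q_in × A_ann/A_cap.

Q_out ≈ 0.0348 L/s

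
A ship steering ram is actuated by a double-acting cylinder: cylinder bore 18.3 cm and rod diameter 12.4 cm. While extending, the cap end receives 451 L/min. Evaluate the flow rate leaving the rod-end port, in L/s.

Q_out ≈ 4.07 L/s

Cap-side area A_cap = π/4 × (18.3 cm)² = 263.0 cm^2
Rod-side annular area A_ann = π/4 × (18.3² − 12.4²) = 142.3 cm^2
Piston speed v = Q_in/A_cap; rod-end outflow Q_out = v × A_ann = Q_in × A_ann/A_cap.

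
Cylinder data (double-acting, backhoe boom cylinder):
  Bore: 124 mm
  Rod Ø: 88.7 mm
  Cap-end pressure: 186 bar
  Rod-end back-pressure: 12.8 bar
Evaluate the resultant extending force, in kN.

Cap-side area A_cap = π/4 × (124 mm)² = 12080 mm^2
Rod-side annular area A_ann = π/4 × (124² − 88.7²) = 5897 mm^2
Net thrust = P_cap·A_cap − P_rod·A_ann = 224.6 kN − 7.548 kN

F ≈ 217 kN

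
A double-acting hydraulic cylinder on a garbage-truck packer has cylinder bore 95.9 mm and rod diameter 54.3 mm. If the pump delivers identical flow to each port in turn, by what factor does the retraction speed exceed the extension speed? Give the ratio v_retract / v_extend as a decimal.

Cap-side area A_cap = π/4 × (95.9 mm)² = 7223 mm^2
Rod-side annular area A_ann = π/4 × (95.9² − 54.3²) = 4907 mm^2
For equal Q, v ∝ 1/A, so v_ret/v_ext = A_cap/A_ann.

v_ret/v_ext ≈ 1.47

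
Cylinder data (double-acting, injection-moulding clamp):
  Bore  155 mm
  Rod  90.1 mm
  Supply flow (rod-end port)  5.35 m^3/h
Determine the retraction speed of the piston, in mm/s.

Rod-side annular area A_ann = π/4 × (155² − 90.1²) = 12490 mm^2
Flow into the rod-end port fills the annular volume.
v = Q / A

v ≈ 119 mm/s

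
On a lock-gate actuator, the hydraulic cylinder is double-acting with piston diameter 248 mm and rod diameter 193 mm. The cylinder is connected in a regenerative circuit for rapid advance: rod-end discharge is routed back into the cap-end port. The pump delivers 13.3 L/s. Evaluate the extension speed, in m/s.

In regeneration the rod-end outflow joins the pump flow into the cap end, so the net volume the pump must supply per unit advance equals the rod cross-section area.
Rod cross-section A_rod = π/4 × (193 mm)² = 29260 mm^2
v = Q_pump / A_rod

v ≈ 0.455 m/s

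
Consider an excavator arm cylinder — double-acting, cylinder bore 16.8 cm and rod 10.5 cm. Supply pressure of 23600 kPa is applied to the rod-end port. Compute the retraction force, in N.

Rod-side annular area A_ann = π/4 × (16.8² − 10.5²) = 135.1 cm^2
On retraction the pressure acts on the annular area (bore minus rod).
F = P × A_ann

F ≈ 3.19e5 N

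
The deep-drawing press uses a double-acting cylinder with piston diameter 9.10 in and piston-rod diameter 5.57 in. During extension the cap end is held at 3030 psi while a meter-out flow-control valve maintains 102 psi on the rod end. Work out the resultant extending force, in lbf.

Cap-side area A_cap = π/4 × (9.10 in)² = 65.04 in^2
Rod-side annular area A_ann = π/4 × (9.10² − 5.57²) = 40.67 in^2
Net thrust = P_cap·A_cap − P_rod·A_ann = 1.971e5 lbf − 4149 lbf

F ≈ 1.93e5 lbf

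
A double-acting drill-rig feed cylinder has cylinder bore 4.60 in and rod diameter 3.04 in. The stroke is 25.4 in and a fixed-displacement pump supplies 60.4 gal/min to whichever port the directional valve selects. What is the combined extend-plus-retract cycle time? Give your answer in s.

t ≈ 2.84 s

Cap-side area A_cap = π/4 × (4.60 in)² = 16.62 in^2
Rod-side annular area A_ann = π/4 × (4.60² − 3.04²) = 9.361 in^2
t_ext = A_cap·L/Q = 1.815 s
t_ret = A_ann·L/Q = 1.022 s
t_cycle = t_ext + t_ret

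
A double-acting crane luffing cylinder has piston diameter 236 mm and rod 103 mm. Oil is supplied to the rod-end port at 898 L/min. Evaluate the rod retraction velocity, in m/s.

Rod-side annular area A_ann = π/4 × (236² − 103²) = 35410 mm^2
Flow into the rod-end port fills the annular volume.
v = Q / A

v ≈ 0.423 m/s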